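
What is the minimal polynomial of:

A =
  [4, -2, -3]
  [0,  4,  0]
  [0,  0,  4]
x^2 - 8*x + 16

The characteristic polynomial is χ_A(x) = (x - 4)^3, so the eigenvalues are known. The minimal polynomial is
  m_A(x) = Π_λ (x − λ)^{k_λ}
where k_λ is the size of the *largest* Jordan block for λ (equivalently, the smallest k with (A − λI)^k v = 0 for every generalised eigenvector v of λ).

  λ = 4: largest Jordan block has size 2, contributing (x − 4)^2

So m_A(x) = (x - 4)^2 = x^2 - 8*x + 16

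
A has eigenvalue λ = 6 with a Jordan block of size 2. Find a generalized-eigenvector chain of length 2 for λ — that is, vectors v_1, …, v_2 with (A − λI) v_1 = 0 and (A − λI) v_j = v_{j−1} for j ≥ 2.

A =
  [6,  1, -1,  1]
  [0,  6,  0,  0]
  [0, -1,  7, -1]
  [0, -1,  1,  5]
A Jordan chain for λ = 6 of length 2:
v_1 = (1, 0, -1, -1)ᵀ
v_2 = (0, 1, 0, 0)ᵀ

Let N = A − (6)·I. We want v_2 with N^2 v_2 = 0 but N^1 v_2 ≠ 0; then v_{j-1} := N · v_j for j = 2, …, 2.

Pick v_2 = (0, 1, 0, 0)ᵀ.
Then v_1 = N · v_2 = (1, 0, -1, -1)ᵀ.

Sanity check: (A − (6)·I) v_1 = (0, 0, 0, 0)ᵀ = 0. ✓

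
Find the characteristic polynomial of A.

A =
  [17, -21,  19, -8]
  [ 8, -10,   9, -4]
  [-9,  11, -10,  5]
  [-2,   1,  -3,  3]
x^4 - 6*x^2 + 8*x - 3

Expanding det(x·I − A) (e.g. by cofactor expansion or by noting that A is similar to its Jordan form J, which has the same characteristic polynomial as A) gives
  χ_A(x) = x^4 - 6*x^2 + 8*x - 3
which factors as (x - 1)^3*(x + 3). The eigenvalues (with algebraic multiplicities) are λ = -3 with multiplicity 1, λ = 1 with multiplicity 3.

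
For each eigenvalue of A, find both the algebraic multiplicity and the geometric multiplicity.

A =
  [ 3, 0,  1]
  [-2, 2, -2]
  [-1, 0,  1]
λ = 2: alg = 3, geom = 2

Step 1 — factor the characteristic polynomial to read off the algebraic multiplicities:
  χ_A(x) = (x - 2)^3

Step 2 — compute geometric multiplicities via the rank-nullity identity g(λ) = n − rank(A − λI):
  rank(A − (2)·I) = 1, so dim ker(A − (2)·I) = n − 1 = 2

Summary:
  λ = 2: algebraic multiplicity = 3, geometric multiplicity = 2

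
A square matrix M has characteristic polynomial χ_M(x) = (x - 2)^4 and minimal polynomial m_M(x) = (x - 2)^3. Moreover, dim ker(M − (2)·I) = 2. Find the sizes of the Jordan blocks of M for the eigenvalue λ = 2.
Block sizes for λ = 2: [3, 1]

Step 1 — from the characteristic polynomial, algebraic multiplicity of λ = 2 is 4. From dim ker(M − (2)·I) = 2, there are exactly 2 Jordan blocks for λ = 2.
Step 2 — from the minimal polynomial, the factor (x − 2)^3 tells us the largest block for λ = 2 has size 3.
Step 3 — with total size 4, 2 blocks, and largest block 3, the block sizes (in nonincreasing order) are [3, 1].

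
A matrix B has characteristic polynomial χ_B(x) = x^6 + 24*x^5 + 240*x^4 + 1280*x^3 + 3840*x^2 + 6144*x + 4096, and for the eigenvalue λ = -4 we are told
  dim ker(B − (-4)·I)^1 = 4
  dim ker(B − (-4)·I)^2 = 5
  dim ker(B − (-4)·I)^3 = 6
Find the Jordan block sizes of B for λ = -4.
Block sizes for λ = -4: [3, 1, 1, 1]

From the dimensions of kernels of powers, the number of Jordan blocks of size at least j is d_j − d_{j−1} where d_j = dim ker(N^j) (with d_0 = 0). Computing the differences gives [4, 1, 1].
The number of blocks of size exactly k is (#blocks of size ≥ k) − (#blocks of size ≥ k + 1), so the partition is: 3 block(s) of size 1, 1 block(s) of size 3.
In nonincreasing order the block sizes are [3, 1, 1, 1].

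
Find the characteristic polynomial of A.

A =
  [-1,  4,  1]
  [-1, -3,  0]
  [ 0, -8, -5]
x^3 + 9*x^2 + 27*x + 27

Expanding det(x·I − A) (e.g. by cofactor expansion or by noting that A is similar to its Jordan form J, which has the same characteristic polynomial as A) gives
  χ_A(x) = x^3 + 9*x^2 + 27*x + 27
which factors as (x + 3)^3. The eigenvalues (with algebraic multiplicities) are λ = -3 with multiplicity 3.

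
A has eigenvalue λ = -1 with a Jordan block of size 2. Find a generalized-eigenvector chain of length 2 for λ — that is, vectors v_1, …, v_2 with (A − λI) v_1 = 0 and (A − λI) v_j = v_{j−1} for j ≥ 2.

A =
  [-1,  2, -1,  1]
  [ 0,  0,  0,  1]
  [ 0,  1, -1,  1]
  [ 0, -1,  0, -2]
A Jordan chain for λ = -1 of length 2:
v_1 = (2, 1, 1, -1)ᵀ
v_2 = (0, 1, 0, 0)ᵀ

Let N = A − (-1)·I. We want v_2 with N^2 v_2 = 0 but N^1 v_2 ≠ 0; then v_{j-1} := N · v_j for j = 2, …, 2.

Pick v_2 = (0, 1, 0, 0)ᵀ.
Then v_1 = N · v_2 = (2, 1, 1, -1)ᵀ.

Sanity check: (A − (-1)·I) v_1 = (0, 0, 0, 0)ᵀ = 0. ✓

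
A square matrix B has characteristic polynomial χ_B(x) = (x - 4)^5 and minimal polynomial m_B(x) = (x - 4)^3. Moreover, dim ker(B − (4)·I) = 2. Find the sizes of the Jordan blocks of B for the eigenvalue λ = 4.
Block sizes for λ = 4: [3, 2]

Step 1 — from the characteristic polynomial, algebraic multiplicity of λ = 4 is 5. From dim ker(B − (4)·I) = 2, there are exactly 2 Jordan blocks for λ = 4.
Step 2 — from the minimal polynomial, the factor (x − 4)^3 tells us the largest block for λ = 4 has size 3.
Step 3 — with total size 5, 2 blocks, and largest block 3, the block sizes (in nonincreasing order) are [3, 2].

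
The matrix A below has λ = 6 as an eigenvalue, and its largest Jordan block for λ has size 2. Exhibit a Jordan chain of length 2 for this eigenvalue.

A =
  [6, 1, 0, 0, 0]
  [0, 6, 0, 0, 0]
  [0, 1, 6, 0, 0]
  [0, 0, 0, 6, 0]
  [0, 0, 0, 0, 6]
A Jordan chain for λ = 6 of length 2:
v_1 = (1, 0, 1, 0, 0)ᵀ
v_2 = (0, 1, 0, 0, 0)ᵀ

Let N = A − (6)·I. We want v_2 with N^2 v_2 = 0 but N^1 v_2 ≠ 0; then v_{j-1} := N · v_j for j = 2, …, 2.

Pick v_2 = (0, 1, 0, 0, 0)ᵀ.
Then v_1 = N · v_2 = (1, 0, 1, 0, 0)ᵀ.

Sanity check: (A − (6)·I) v_1 = (0, 0, 0, 0, 0)ᵀ = 0. ✓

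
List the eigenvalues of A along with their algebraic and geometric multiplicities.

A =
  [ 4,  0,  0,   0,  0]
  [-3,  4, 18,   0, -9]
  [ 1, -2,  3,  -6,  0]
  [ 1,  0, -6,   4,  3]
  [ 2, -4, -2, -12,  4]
λ = 3: alg = 1, geom = 1; λ = 4: alg = 4, geom = 3

Step 1 — factor the characteristic polynomial to read off the algebraic multiplicities:
  χ_A(x) = (x - 4)^4*(x - 3)

Step 2 — compute geometric multiplicities via the rank-nullity identity g(λ) = n − rank(A − λI):
  rank(A − (3)·I) = 4, so dim ker(A − (3)·I) = n − 4 = 1
  rank(A − (4)·I) = 2, so dim ker(A − (4)·I) = n − 2 = 3

Summary:
  λ = 3: algebraic multiplicity = 1, geometric multiplicity = 1
  λ = 4: algebraic multiplicity = 4, geometric multiplicity = 3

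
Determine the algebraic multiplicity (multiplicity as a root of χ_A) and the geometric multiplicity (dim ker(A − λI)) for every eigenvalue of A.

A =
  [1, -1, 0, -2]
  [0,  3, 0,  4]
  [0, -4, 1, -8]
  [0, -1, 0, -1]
λ = 1: alg = 4, geom = 3

Step 1 — factor the characteristic polynomial to read off the algebraic multiplicities:
  χ_A(x) = (x - 1)^4

Step 2 — compute geometric multiplicities via the rank-nullity identity g(λ) = n − rank(A − λI):
  rank(A − (1)·I) = 1, so dim ker(A − (1)·I) = n − 1 = 3

Summary:
  λ = 1: algebraic multiplicity = 4, geometric multiplicity = 3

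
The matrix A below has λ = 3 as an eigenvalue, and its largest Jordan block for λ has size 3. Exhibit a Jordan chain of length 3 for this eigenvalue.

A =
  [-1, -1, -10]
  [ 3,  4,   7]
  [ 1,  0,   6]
A Jordan chain for λ = 3 of length 3:
v_1 = (3, -2, -1)ᵀ
v_2 = (-4, 3, 1)ᵀ
v_3 = (1, 0, 0)ᵀ

Let N = A − (3)·I. We want v_3 with N^3 v_3 = 0 but N^2 v_3 ≠ 0; then v_{j-1} := N · v_j for j = 3, …, 2.

Pick v_3 = (1, 0, 0)ᵀ.
Then v_2 = N · v_3 = (-4, 3, 1)ᵀ.
Then v_1 = N · v_2 = (3, -2, -1)ᵀ.

Sanity check: (A − (3)·I) v_1 = (0, 0, 0)ᵀ = 0. ✓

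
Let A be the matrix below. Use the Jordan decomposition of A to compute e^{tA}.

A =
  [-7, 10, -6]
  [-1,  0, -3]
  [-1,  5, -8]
e^{tA} =
  [-2*t*exp(-5*t) + exp(-5*t), 10*t*exp(-5*t), -6*t*exp(-5*t)]
  [-t*exp(-5*t), 5*t*exp(-5*t) + exp(-5*t), -3*t*exp(-5*t)]
  [-t*exp(-5*t), 5*t*exp(-5*t), -3*t*exp(-5*t) + exp(-5*t)]

Strategy: write A = P · J · P⁻¹ where J is a Jordan canonical form, so e^{tA} = P · e^{tJ} · P⁻¹, and e^{tJ} can be computed block-by-block.

A has Jordan form
J =
  [-5,  1,  0]
  [ 0, -5,  0]
  [ 0,  0, -5]
(up to reordering of blocks).

Per-block formulas:
  For a 2×2 Jordan block J_2(-5): exp(t · J_2(-5)) = e^(-5t)·(I + t·N), where N is the 2×2 nilpotent shift.
  For a 1×1 block at λ = -5: exp(t · [-5]) = [e^(-5t)].

After assembling e^{tJ} and conjugating by P, we get:

e^{tA} =
  [-2*t*exp(-5*t) + exp(-5*t), 10*t*exp(-5*t), -6*t*exp(-5*t)]
  [-t*exp(-5*t), 5*t*exp(-5*t) + exp(-5*t), -3*t*exp(-5*t)]
  [-t*exp(-5*t), 5*t*exp(-5*t), -3*t*exp(-5*t) + exp(-5*t)]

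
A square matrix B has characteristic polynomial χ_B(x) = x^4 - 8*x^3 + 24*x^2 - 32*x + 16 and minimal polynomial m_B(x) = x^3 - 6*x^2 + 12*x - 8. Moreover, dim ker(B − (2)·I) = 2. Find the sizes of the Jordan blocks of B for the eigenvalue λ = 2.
Block sizes for λ = 2: [3, 1]

Step 1 — from the characteristic polynomial, algebraic multiplicity of λ = 2 is 4. From dim ker(B − (2)·I) = 2, there are exactly 2 Jordan blocks for λ = 2.
Step 2 — from the minimal polynomial, the factor (x − 2)^3 tells us the largest block for λ = 2 has size 3.
Step 3 — with total size 4, 2 blocks, and largest block 3, the block sizes (in nonincreasing order) are [3, 1].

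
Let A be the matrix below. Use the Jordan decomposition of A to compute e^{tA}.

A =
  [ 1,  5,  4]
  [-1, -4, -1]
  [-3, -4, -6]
e^{tA} =
  [-t^2*exp(-3*t)/2 + 4*t*exp(-3*t) + exp(-3*t), -t^2*exp(-3*t)/2 + 5*t*exp(-3*t), -t^2*exp(-3*t)/2 + 4*t*exp(-3*t)]
  [-t*exp(-3*t), -t*exp(-3*t) + exp(-3*t), -t*exp(-3*t)]
  [t^2*exp(-3*t)/2 - 3*t*exp(-3*t), t^2*exp(-3*t)/2 - 4*t*exp(-3*t), t^2*exp(-3*t)/2 - 3*t*exp(-3*t) + exp(-3*t)]

Strategy: write A = P · J · P⁻¹ where J is a Jordan canonical form, so e^{tA} = P · e^{tJ} · P⁻¹, and e^{tJ} can be computed block-by-block.

A has Jordan form
J =
  [-3,  1,  0]
  [ 0, -3,  1]
  [ 0,  0, -3]
(up to reordering of blocks).

Per-block formulas:
  For a 3×3 Jordan block J_3(-3): exp(t · J_3(-3)) = e^(-3t)·(I + t·N + (t^2/2)·N^2), where N is the 3×3 nilpotent shift.

After assembling e^{tJ} and conjugating by P, we get:

e^{tA} =
  [-t^2*exp(-3*t)/2 + 4*t*exp(-3*t) + exp(-3*t), -t^2*exp(-3*t)/2 + 5*t*exp(-3*t), -t^2*exp(-3*t)/2 + 4*t*exp(-3*t)]
  [-t*exp(-3*t), -t*exp(-3*t) + exp(-3*t), -t*exp(-3*t)]
  [t^2*exp(-3*t)/2 - 3*t*exp(-3*t), t^2*exp(-3*t)/2 - 4*t*exp(-3*t), t^2*exp(-3*t)/2 - 3*t*exp(-3*t) + exp(-3*t)]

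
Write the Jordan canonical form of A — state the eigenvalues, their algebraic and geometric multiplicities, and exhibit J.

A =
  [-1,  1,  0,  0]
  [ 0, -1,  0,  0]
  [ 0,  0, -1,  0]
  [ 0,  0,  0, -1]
J_2(-1) ⊕ J_1(-1) ⊕ J_1(-1)

The characteristic polynomial is
  det(x·I − A) = x^4 + 4*x^3 + 6*x^2 + 4*x + 1 = (x + 1)^4

Eigenvalues and multiplicities (the geometric multiplicity of λ is n − rank(A − λI), which equals the number of Jordan blocks for λ):
  λ = -1: algebraic multiplicity = 4, geometric multiplicity = 3

Determining the block sizes for each eigenvalue:
  λ = -1: 3 blocks summing to 4 forces exactly one block of size 2 and the rest size 1 → block sizes [2, 1, 1]

Assembling the blocks gives a Jordan form
J =
  [-1,  1,  0,  0]
  [ 0, -1,  0,  0]
  [ 0,  0, -1,  0]
  [ 0,  0,  0, -1]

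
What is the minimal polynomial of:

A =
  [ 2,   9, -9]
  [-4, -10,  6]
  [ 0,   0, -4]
x^2 + 8*x + 16

The characteristic polynomial is χ_A(x) = (x + 4)^3, so the eigenvalues are known. The minimal polynomial is
  m_A(x) = Π_λ (x − λ)^{k_λ}
where k_λ is the size of the *largest* Jordan block for λ (equivalently, the smallest k with (A − λI)^k v = 0 for every generalised eigenvector v of λ).

  λ = -4: largest Jordan block has size 2, contributing (x + 4)^2

So m_A(x) = (x + 4)^2 = x^2 + 8*x + 16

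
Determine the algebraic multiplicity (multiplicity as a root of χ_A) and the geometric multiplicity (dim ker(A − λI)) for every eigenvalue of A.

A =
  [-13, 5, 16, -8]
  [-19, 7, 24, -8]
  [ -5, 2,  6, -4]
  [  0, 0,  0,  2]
λ = 0: alg = 3, geom = 1; λ = 2: alg = 1, geom = 1

Step 1 — factor the characteristic polynomial to read off the algebraic multiplicities:
  χ_A(x) = x^3*(x - 2)

Step 2 — compute geometric multiplicities via the rank-nullity identity g(λ) = n − rank(A − λI):
  rank(A − (0)·I) = 3, so dim ker(A − (0)·I) = n − 3 = 1
  rank(A − (2)·I) = 3, so dim ker(A − (2)·I) = n − 3 = 1

Summary:
  λ = 0: algebraic multiplicity = 3, geometric multiplicity = 1
  λ = 2: algebraic multiplicity = 1, geometric multiplicity = 1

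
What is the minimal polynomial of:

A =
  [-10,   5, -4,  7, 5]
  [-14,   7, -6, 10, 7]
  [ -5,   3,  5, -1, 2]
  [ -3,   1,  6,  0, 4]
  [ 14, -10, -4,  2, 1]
x^3 - x^2 - x + 1

The characteristic polynomial is χ_A(x) = (x - 1)^4*(x + 1), so the eigenvalues are known. The minimal polynomial is
  m_A(x) = Π_λ (x − λ)^{k_λ}
where k_λ is the size of the *largest* Jordan block for λ (equivalently, the smallest k with (A − λI)^k v = 0 for every generalised eigenvector v of λ).

  λ = -1: largest Jordan block has size 1, contributing (x + 1)
  λ = 1: largest Jordan block has size 2, contributing (x − 1)^2

So m_A(x) = (x - 1)^2*(x + 1) = x^3 - x^2 - x + 1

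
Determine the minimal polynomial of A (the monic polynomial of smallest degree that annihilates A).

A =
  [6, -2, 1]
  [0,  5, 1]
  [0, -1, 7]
x^3 - 18*x^2 + 108*x - 216

The characteristic polynomial is χ_A(x) = (x - 6)^3, so the eigenvalues are known. The minimal polynomial is
  m_A(x) = Π_λ (x − λ)^{k_λ}
where k_λ is the size of the *largest* Jordan block for λ (equivalently, the smallest k with (A − λI)^k v = 0 for every generalised eigenvector v of λ).

  λ = 6: largest Jordan block has size 3, contributing (x − 6)^3

So m_A(x) = (x - 6)^3 = x^3 - 18*x^2 + 108*x - 216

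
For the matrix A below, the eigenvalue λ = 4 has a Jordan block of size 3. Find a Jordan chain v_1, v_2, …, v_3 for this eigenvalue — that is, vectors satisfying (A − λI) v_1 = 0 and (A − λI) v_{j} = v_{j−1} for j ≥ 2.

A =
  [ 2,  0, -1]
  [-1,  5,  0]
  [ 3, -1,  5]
A Jordan chain for λ = 4 of length 3:
v_1 = (1, 1, -2)ᵀ
v_2 = (-2, -1, 3)ᵀ
v_3 = (1, 0, 0)ᵀ

Let N = A − (4)·I. We want v_3 with N^3 v_3 = 0 but N^2 v_3 ≠ 0; then v_{j-1} := N · v_j for j = 3, …, 2.

Pick v_3 = (1, 0, 0)ᵀ.
Then v_2 = N · v_3 = (-2, -1, 3)ᵀ.
Then v_1 = N · v_2 = (1, 1, -2)ᵀ.

Sanity check: (A − (4)·I) v_1 = (0, 0, 0)ᵀ = 0. ✓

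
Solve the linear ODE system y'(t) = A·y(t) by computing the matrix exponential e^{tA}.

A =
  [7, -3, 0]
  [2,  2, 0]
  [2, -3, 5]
e^{tA} =
  [3*exp(5*t) - 2*exp(4*t), -3*exp(5*t) + 3*exp(4*t), 0]
  [2*exp(5*t) - 2*exp(4*t), -2*exp(5*t) + 3*exp(4*t), 0]
  [2*exp(5*t) - 2*exp(4*t), -3*exp(5*t) + 3*exp(4*t), exp(5*t)]

Strategy: write A = P · J · P⁻¹ where J is a Jordan canonical form, so e^{tA} = P · e^{tJ} · P⁻¹, and e^{tJ} can be computed block-by-block.

A has Jordan form
J =
  [4, 0, 0]
  [0, 5, 0]
  [0, 0, 5]
(up to reordering of blocks).

Per-block formulas:
  For a 1×1 block at λ = 5: exp(t · [5]) = [e^(5t)].
  For a 1×1 block at λ = 4: exp(t · [4]) = [e^(4t)].

After assembling e^{tJ} and conjugating by P, we get:

e^{tA} =
  [3*exp(5*t) - 2*exp(4*t), -3*exp(5*t) + 3*exp(4*t), 0]
  [2*exp(5*t) - 2*exp(4*t), -2*exp(5*t) + 3*exp(4*t), 0]
  [2*exp(5*t) - 2*exp(4*t), -3*exp(5*t) + 3*exp(4*t), exp(5*t)]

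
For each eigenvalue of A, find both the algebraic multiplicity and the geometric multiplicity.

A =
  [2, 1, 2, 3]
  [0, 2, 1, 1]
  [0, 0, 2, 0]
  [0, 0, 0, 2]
λ = 2: alg = 4, geom = 2

Step 1 — factor the characteristic polynomial to read off the algebraic multiplicities:
  χ_A(x) = (x - 2)^4

Step 2 — compute geometric multiplicities via the rank-nullity identity g(λ) = n − rank(A − λI):
  rank(A − (2)·I) = 2, so dim ker(A − (2)·I) = n − 2 = 2

Summary:
  λ = 2: algebraic multiplicity = 4, geometric multiplicity = 2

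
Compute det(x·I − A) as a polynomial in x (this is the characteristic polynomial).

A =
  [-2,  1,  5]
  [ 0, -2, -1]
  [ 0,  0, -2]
x^3 + 6*x^2 + 12*x + 8

Expanding det(x·I − A) (e.g. by cofactor expansion or by noting that A is similar to its Jordan form J, which has the same characteristic polynomial as A) gives
  χ_A(x) = x^3 + 6*x^2 + 12*x + 8
which factors as (x + 2)^3. The eigenvalues (with algebraic multiplicities) are λ = -2 with multiplicity 3.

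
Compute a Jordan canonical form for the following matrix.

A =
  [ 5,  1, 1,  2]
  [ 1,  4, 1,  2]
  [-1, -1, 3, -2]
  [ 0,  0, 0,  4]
J_3(4) ⊕ J_1(4)

The characteristic polynomial is
  det(x·I − A) = x^4 - 16*x^3 + 96*x^2 - 256*x + 256 = (x - 4)^4

Eigenvalues and multiplicities (the geometric multiplicity of λ is n − rank(A − λI), which equals the number of Jordan blocks for λ):
  λ = 4: algebraic multiplicity = 4, geometric multiplicity = 2

Determining the block sizes for each eigenvalue:
  λ = 4: with am = 4 and gm = 2, the partition is not yet determined (e.g. several partitions of 4 into 2 parts exist). Let N = A − (4)·I. Computing rank(N^1) = 2, rank(N^2) = 1, rank(N^3) = 0; the number of blocks of size ≥ j is rank(N^{j−1}) − rank(N^j), giving [2, 1, 1]. So we have 1 block(s) of size 3, 1 block(s) of size 1 → block sizes [3, 1]

Assembling the blocks gives a Jordan form
J =
  [4, 1, 0, 0]
  [0, 4, 1, 0]
  [0, 0, 4, 0]
  [0, 0, 0, 4]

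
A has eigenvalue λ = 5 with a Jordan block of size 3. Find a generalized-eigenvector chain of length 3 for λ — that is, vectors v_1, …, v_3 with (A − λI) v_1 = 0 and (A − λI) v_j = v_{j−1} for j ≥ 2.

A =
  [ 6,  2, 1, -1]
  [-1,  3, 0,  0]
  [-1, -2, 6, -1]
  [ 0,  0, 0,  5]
A Jordan chain for λ = 5 of length 3:
v_1 = (-2, 1, 0, 0)ᵀ
v_2 = (1, -1, -1, 0)ᵀ
v_3 = (1, 0, 0, 0)ᵀ

Let N = A − (5)·I. We want v_3 with N^3 v_3 = 0 but N^2 v_3 ≠ 0; then v_{j-1} := N · v_j for j = 3, …, 2.

Pick v_3 = (1, 0, 0, 0)ᵀ.
Then v_2 = N · v_3 = (1, -1, -1, 0)ᵀ.
Then v_1 = N · v_2 = (-2, 1, 0, 0)ᵀ.

Sanity check: (A − (5)·I) v_1 = (0, 0, 0, 0)ᵀ = 0. ✓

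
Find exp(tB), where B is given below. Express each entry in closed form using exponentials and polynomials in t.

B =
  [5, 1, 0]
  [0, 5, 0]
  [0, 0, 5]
e^{tB} =
  [exp(5*t), t*exp(5*t), 0]
  [0, exp(5*t), 0]
  [0, 0, exp(5*t)]

Strategy: write B = P · J · P⁻¹ where J is a Jordan canonical form, so e^{tB} = P · e^{tJ} · P⁻¹, and e^{tJ} can be computed block-by-block.

B has Jordan form
J =
  [5, 1, 0]
  [0, 5, 0]
  [0, 0, 5]
(up to reordering of blocks).

Per-block formulas:
  For a 1×1 block at λ = 5: exp(t · [5]) = [e^(5t)].
  For a 2×2 Jordan block J_2(5): exp(t · J_2(5)) = e^(5t)·(I + t·N), where N is the 2×2 nilpotent shift.

After assembling e^{tJ} and conjugating by P, we get:

e^{tB} =
  [exp(5*t), t*exp(5*t), 0]
  [0, exp(5*t), 0]
  [0, 0, exp(5*t)]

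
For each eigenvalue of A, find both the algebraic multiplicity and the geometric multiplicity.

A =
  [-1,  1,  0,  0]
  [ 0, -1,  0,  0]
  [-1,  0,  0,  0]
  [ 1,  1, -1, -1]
λ = -1: alg = 3, geom = 2; λ = 0: alg = 1, geom = 1

Step 1 — factor the characteristic polynomial to read off the algebraic multiplicities:
  χ_A(x) = x*(x + 1)^3

Step 2 — compute geometric multiplicities via the rank-nullity identity g(λ) = n − rank(A − λI):
  rank(A − (-1)·I) = 2, so dim ker(A − (-1)·I) = n − 2 = 2
  rank(A − (0)·I) = 3, so dim ker(A − (0)·I) = n − 3 = 1

Summary:
  λ = -1: algebraic multiplicity = 3, geometric multiplicity = 2
  λ = 0: algebraic multiplicity = 1, geometric multiplicity = 1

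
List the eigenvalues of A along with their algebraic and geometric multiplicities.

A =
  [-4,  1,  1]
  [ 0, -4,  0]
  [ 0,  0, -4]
λ = -4: alg = 3, geom = 2

Step 1 — factor the characteristic polynomial to read off the algebraic multiplicities:
  χ_A(x) = (x + 4)^3

Step 2 — compute geometric multiplicities via the rank-nullity identity g(λ) = n − rank(A − λI):
  rank(A − (-4)·I) = 1, so dim ker(A − (-4)·I) = n − 1 = 2

Summary:
  λ = -4: algebraic multiplicity = 3, geometric multiplicity = 2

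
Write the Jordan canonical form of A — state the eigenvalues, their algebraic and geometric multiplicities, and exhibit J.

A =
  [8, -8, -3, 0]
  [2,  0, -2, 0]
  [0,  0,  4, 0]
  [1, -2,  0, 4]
J_3(4) ⊕ J_1(4)

The characteristic polynomial is
  det(x·I − A) = x^4 - 16*x^3 + 96*x^2 - 256*x + 256 = (x - 4)^4

Eigenvalues and multiplicities (the geometric multiplicity of λ is n − rank(A − λI), which equals the number of Jordan blocks for λ):
  λ = 4: algebraic multiplicity = 4, geometric multiplicity = 2

Determining the block sizes for each eigenvalue:
  λ = 4: with am = 4 and gm = 2, the partition is not yet determined (e.g. several partitions of 4 into 2 parts exist). Let N = A − (4)·I. Computing rank(N^1) = 2, rank(N^2) = 1, rank(N^3) = 0; the number of blocks of size ≥ j is rank(N^{j−1}) − rank(N^j), giving [2, 1, 1]. So we have 1 block(s) of size 3, 1 block(s) of size 1 → block sizes [3, 1]

Assembling the blocks gives a Jordan form
J =
  [4, 1, 0, 0]
  [0, 4, 1, 0]
  [0, 0, 4, 0]
  [0, 0, 0, 4]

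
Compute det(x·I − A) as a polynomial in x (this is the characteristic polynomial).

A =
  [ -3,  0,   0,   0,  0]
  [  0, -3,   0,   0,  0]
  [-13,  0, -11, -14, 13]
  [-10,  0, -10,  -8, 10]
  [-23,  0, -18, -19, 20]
x^5 + 5*x^4 - 5*x^3 - 45*x^2 + 108

Expanding det(x·I − A) (e.g. by cofactor expansion or by noting that A is similar to its Jordan form J, which has the same characteristic polynomial as A) gives
  χ_A(x) = x^5 + 5*x^4 - 5*x^3 - 45*x^2 + 108
which factors as (x - 2)^2*(x + 3)^3. The eigenvalues (with algebraic multiplicities) are λ = -3 with multiplicity 3, λ = 2 with multiplicity 2.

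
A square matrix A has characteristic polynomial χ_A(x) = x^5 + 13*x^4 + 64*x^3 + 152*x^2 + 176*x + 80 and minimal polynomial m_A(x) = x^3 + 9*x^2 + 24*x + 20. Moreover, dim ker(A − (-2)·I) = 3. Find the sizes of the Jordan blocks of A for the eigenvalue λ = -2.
Block sizes for λ = -2: [2, 1, 1]

Step 1 — from the characteristic polynomial, algebraic multiplicity of λ = -2 is 4. From dim ker(A − (-2)·I) = 3, there are exactly 3 Jordan blocks for λ = -2.
Step 2 — from the minimal polynomial, the factor (x + 2)^2 tells us the largest block for λ = -2 has size 2.
Step 3 — with total size 4, 3 blocks, and largest block 2, the block sizes (in nonincreasing order) are [2, 1, 1].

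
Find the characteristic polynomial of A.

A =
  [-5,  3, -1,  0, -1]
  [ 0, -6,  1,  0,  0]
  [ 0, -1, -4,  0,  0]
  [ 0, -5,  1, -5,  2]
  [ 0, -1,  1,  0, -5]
x^5 + 25*x^4 + 250*x^3 + 1250*x^2 + 3125*x + 3125

Expanding det(x·I − A) (e.g. by cofactor expansion or by noting that A is similar to its Jordan form J, which has the same characteristic polynomial as A) gives
  χ_A(x) = x^5 + 25*x^4 + 250*x^3 + 1250*x^2 + 3125*x + 3125
which factors as (x + 5)^5. The eigenvalues (with algebraic multiplicities) are λ = -5 with multiplicity 5.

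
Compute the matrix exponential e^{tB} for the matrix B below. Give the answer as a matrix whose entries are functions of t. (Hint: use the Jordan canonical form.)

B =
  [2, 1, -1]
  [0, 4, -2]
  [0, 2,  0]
e^{tB} =
  [exp(2*t), t*exp(2*t), -t*exp(2*t)]
  [0, 2*t*exp(2*t) + exp(2*t), -2*t*exp(2*t)]
  [0, 2*t*exp(2*t), -2*t*exp(2*t) + exp(2*t)]

Strategy: write B = P · J · P⁻¹ where J is a Jordan canonical form, so e^{tB} = P · e^{tJ} · P⁻¹, and e^{tJ} can be computed block-by-block.

B has Jordan form
J =
  [2, 1, 0]
  [0, 2, 0]
  [0, 0, 2]
(up to reordering of blocks).

Per-block formulas:
  For a 2×2 Jordan block J_2(2): exp(t · J_2(2)) = e^(2t)·(I + t·N), where N is the 2×2 nilpotent shift.
  For a 1×1 block at λ = 2: exp(t · [2]) = [e^(2t)].

After assembling e^{tJ} and conjugating by P, we get:

e^{tB} =
  [exp(2*t), t*exp(2*t), -t*exp(2*t)]
  [0, 2*t*exp(2*t) + exp(2*t), -2*t*exp(2*t)]
  [0, 2*t*exp(2*t), -2*t*exp(2*t) + exp(2*t)]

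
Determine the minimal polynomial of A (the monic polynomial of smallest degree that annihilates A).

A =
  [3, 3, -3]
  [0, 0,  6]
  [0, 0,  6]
x^3 - 9*x^2 + 18*x

The characteristic polynomial is χ_A(x) = x*(x - 6)*(x - 3), so the eigenvalues are known. The minimal polynomial is
  m_A(x) = Π_λ (x − λ)^{k_λ}
where k_λ is the size of the *largest* Jordan block for λ (equivalently, the smallest k with (A − λI)^k v = 0 for every generalised eigenvector v of λ).

  λ = 0: largest Jordan block has size 1, contributing (x − 0)
  λ = 3: largest Jordan block has size 1, contributing (x − 3)
  λ = 6: largest Jordan block has size 1, contributing (x − 6)

So m_A(x) = x*(x - 6)*(x - 3) = x^3 - 9*x^2 + 18*x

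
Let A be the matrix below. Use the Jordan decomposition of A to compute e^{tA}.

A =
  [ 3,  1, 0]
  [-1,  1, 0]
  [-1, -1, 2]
e^{tA} =
  [t*exp(2*t) + exp(2*t), t*exp(2*t), 0]
  [-t*exp(2*t), -t*exp(2*t) + exp(2*t), 0]
  [-t*exp(2*t), -t*exp(2*t), exp(2*t)]

Strategy: write A = P · J · P⁻¹ where J is a Jordan canonical form, so e^{tA} = P · e^{tJ} · P⁻¹, and e^{tJ} can be computed block-by-block.

A has Jordan form
J =
  [2, 1, 0]
  [0, 2, 0]
  [0, 0, 2]
(up to reordering of blocks).

Per-block formulas:
  For a 2×2 Jordan block J_2(2): exp(t · J_2(2)) = e^(2t)·(I + t·N), where N is the 2×2 nilpotent shift.
  For a 1×1 block at λ = 2: exp(t · [2]) = [e^(2t)].

After assembling e^{tJ} and conjugating by P, we get:

e^{tA} =
  [t*exp(2*t) + exp(2*t), t*exp(2*t), 0]
  [-t*exp(2*t), -t*exp(2*t) + exp(2*t), 0]
  [-t*exp(2*t), -t*exp(2*t), exp(2*t)]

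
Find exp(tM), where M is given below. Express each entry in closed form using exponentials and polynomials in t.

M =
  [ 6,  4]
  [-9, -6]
e^{tM} =
  [6*t + 1, 4*t]
  [-9*t, 1 - 6*t]

Strategy: write M = P · J · P⁻¹ where J is a Jordan canonical form, so e^{tM} = P · e^{tJ} · P⁻¹, and e^{tJ} can be computed block-by-block.

M has Jordan form
J =
  [0, 1]
  [0, 0]
(up to reordering of blocks).

Per-block formulas:
  For a 2×2 Jordan block J_2(0): exp(t · J_2(0)) = e^(0t)·(I + t·N), where N is the 2×2 nilpotent shift.

After assembling e^{tJ} and conjugating by P, we get:

e^{tM} =
  [6*t + 1, 4*t]
  [-9*t, 1 - 6*t]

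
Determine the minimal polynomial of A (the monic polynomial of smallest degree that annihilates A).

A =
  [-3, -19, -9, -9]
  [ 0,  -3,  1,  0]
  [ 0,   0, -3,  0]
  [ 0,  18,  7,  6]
x^4 + 3*x^3 - 27*x^2 - 135*x - 162

The characteristic polynomial is χ_A(x) = (x - 6)*(x + 3)^3, so the eigenvalues are known. The minimal polynomial is
  m_A(x) = Π_λ (x − λ)^{k_λ}
where k_λ is the size of the *largest* Jordan block for λ (equivalently, the smallest k with (A − λI)^k v = 0 for every generalised eigenvector v of λ).

  λ = -3: largest Jordan block has size 3, contributing (x + 3)^3
  λ = 6: largest Jordan block has size 1, contributing (x − 6)

So m_A(x) = (x - 6)*(x + 3)^3 = x^4 + 3*x^3 - 27*x^2 - 135*x - 162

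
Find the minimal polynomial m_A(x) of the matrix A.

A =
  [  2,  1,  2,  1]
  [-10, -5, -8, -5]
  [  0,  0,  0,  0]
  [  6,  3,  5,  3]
x^3

The characteristic polynomial is χ_A(x) = x^4, so the eigenvalues are known. The minimal polynomial is
  m_A(x) = Π_λ (x − λ)^{k_λ}
where k_λ is the size of the *largest* Jordan block for λ (equivalently, the smallest k with (A − λI)^k v = 0 for every generalised eigenvector v of λ).

  λ = 0: largest Jordan block has size 3, contributing (x − 0)^3

So m_A(x) = x^3 = x^3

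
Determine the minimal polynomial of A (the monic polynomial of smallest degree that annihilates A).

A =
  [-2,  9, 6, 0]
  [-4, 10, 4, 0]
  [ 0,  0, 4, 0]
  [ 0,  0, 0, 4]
x^2 - 8*x + 16

The characteristic polynomial is χ_A(x) = (x - 4)^4, so the eigenvalues are known. The minimal polynomial is
  m_A(x) = Π_λ (x − λ)^{k_λ}
where k_λ is the size of the *largest* Jordan block for λ (equivalently, the smallest k with (A − λI)^k v = 0 for every generalised eigenvector v of λ).

  λ = 4: largest Jordan block has size 2, contributing (x − 4)^2

So m_A(x) = (x - 4)^2 = x^2 - 8*x + 16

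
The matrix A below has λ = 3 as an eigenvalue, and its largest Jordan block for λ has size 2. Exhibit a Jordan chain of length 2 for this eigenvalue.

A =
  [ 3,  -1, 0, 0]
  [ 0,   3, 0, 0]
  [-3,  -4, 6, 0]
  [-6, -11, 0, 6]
A Jordan chain for λ = 3 of length 2:
v_1 = (2, 0, 2, 4)ᵀ
v_2 = (3, -2, 1, 0)ᵀ

Let N = A − (3)·I. We want v_2 with N^2 v_2 = 0 but N^1 v_2 ≠ 0; then v_{j-1} := N · v_j for j = 2, …, 2.

Pick v_2 = (3, -2, 1, 0)ᵀ.
Then v_1 = N · v_2 = (2, 0, 2, 4)ᵀ.

Sanity check: (A − (3)·I) v_1 = (0, 0, 0, 0)ᵀ = 0. ✓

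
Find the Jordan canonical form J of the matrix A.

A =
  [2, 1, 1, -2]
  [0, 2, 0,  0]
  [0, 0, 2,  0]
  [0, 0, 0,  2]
J_2(2) ⊕ J_1(2) ⊕ J_1(2)

The characteristic polynomial is
  det(x·I − A) = x^4 - 8*x^3 + 24*x^2 - 32*x + 16 = (x - 2)^4

Eigenvalues and multiplicities (the geometric multiplicity of λ is n − rank(A − λI), which equals the number of Jordan blocks for λ):
  λ = 2: algebraic multiplicity = 4, geometric multiplicity = 3

Determining the block sizes for each eigenvalue:
  λ = 2: 3 blocks summing to 4 forces exactly one block of size 2 and the rest size 1 → block sizes [2, 1, 1]

Assembling the blocks gives a Jordan form
J =
  [2, 1, 0, 0]
  [0, 2, 0, 0]
  [0, 0, 2, 0]
  [0, 0, 0, 2]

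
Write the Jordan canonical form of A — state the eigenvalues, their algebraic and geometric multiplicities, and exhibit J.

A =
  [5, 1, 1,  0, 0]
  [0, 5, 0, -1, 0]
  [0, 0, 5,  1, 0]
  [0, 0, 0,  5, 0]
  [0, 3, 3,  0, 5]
J_2(5) ⊕ J_2(5) ⊕ J_1(5)

The characteristic polynomial is
  det(x·I − A) = x^5 - 25*x^4 + 250*x^3 - 1250*x^2 + 3125*x - 3125 = (x - 5)^5

Eigenvalues and multiplicities (the geometric multiplicity of λ is n − rank(A − λI), which equals the number of Jordan blocks for λ):
  λ = 5: algebraic multiplicity = 5, geometric multiplicity = 3

Determining the block sizes for each eigenvalue:
  λ = 5: with am = 5 and gm = 3, the partition is not yet determined (e.g. several partitions of 5 into 3 parts exist). Let N = A − (5)·I. Computing rank(N^1) = 2, rank(N^2) = 0; the number of blocks of size ≥ j is rank(N^{j−1}) − rank(N^j), giving [3, 2]. So we have 2 block(s) of size 2, 1 block(s) of size 1 → block sizes [2, 2, 1]

Assembling the blocks gives a Jordan form
J =
  [5, 1, 0, 0, 0]
  [0, 5, 0, 0, 0]
  [0, 0, 5, 1, 0]
  [0, 0, 0, 5, 0]
  [0, 0, 0, 0, 5]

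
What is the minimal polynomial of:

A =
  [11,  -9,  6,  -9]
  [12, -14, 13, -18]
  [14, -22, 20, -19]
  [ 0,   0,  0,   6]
x^4 - 23*x^3 + 198*x^2 - 756*x + 1080

The characteristic polynomial is χ_A(x) = (x - 6)^3*(x - 5), so the eigenvalues are known. The minimal polynomial is
  m_A(x) = Π_λ (x − λ)^{k_λ}
where k_λ is the size of the *largest* Jordan block for λ (equivalently, the smallest k with (A − λI)^k v = 0 for every generalised eigenvector v of λ).

  λ = 5: largest Jordan block has size 1, contributing (x − 5)
  λ = 6: largest Jordan block has size 3, contributing (x − 6)^3

So m_A(x) = (x - 6)^3*(x - 5) = x^4 - 23*x^3 + 198*x^2 - 756*x + 1080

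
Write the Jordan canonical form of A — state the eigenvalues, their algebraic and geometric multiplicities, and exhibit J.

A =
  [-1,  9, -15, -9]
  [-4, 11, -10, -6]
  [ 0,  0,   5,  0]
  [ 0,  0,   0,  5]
J_2(5) ⊕ J_1(5) ⊕ J_1(5)

The characteristic polynomial is
  det(x·I − A) = x^4 - 20*x^3 + 150*x^2 - 500*x + 625 = (x - 5)^4

Eigenvalues and multiplicities (the geometric multiplicity of λ is n − rank(A − λI), which equals the number of Jordan blocks for λ):
  λ = 5: algebraic multiplicity = 4, geometric multiplicity = 3

Determining the block sizes for each eigenvalue:
  λ = 5: 3 blocks summing to 4 forces exactly one block of size 2 and the rest size 1 → block sizes [2, 1, 1]

Assembling the blocks gives a Jordan form
J =
  [5, 1, 0, 0]
  [0, 5, 0, 0]
  [0, 0, 5, 0]
  [0, 0, 0, 5]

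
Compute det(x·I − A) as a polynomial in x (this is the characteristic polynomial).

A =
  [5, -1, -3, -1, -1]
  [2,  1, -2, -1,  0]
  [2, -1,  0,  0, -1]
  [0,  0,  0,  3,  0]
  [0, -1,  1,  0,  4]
x^5 - 13*x^4 + 66*x^3 - 162*x^2 + 189*x - 81

Expanding det(x·I − A) (e.g. by cofactor expansion or by noting that A is similar to its Jordan form J, which has the same characteristic polynomial as A) gives
  χ_A(x) = x^5 - 13*x^4 + 66*x^3 - 162*x^2 + 189*x - 81
which factors as (x - 3)^4*(x - 1). The eigenvalues (with algebraic multiplicities) are λ = 1 with multiplicity 1, λ = 3 with multiplicity 4.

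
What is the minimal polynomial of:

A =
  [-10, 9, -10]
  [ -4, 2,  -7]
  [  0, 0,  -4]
x^3 + 12*x^2 + 48*x + 64

The characteristic polynomial is χ_A(x) = (x + 4)^3, so the eigenvalues are known. The minimal polynomial is
  m_A(x) = Π_λ (x − λ)^{k_λ}
where k_λ is the size of the *largest* Jordan block for λ (equivalently, the smallest k with (A − λI)^k v = 0 for every generalised eigenvector v of λ).

  λ = -4: largest Jordan block has size 3, contributing (x + 4)^3

So m_A(x) = (x + 4)^3 = x^3 + 12*x^2 + 48*x + 64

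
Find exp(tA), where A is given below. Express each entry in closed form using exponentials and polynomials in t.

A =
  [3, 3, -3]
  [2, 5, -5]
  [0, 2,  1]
e^{tA} =
  [3*t^2*exp(3*t) + exp(3*t), 3*t*exp(3*t), -9*t^2*exp(3*t)/2 - 3*t*exp(3*t)]
  [2*t^2*exp(3*t) + 2*t*exp(3*t), 2*t*exp(3*t) + exp(3*t), -3*t^2*exp(3*t) - 5*t*exp(3*t)]
  [2*t^2*exp(3*t), 2*t*exp(3*t), -3*t^2*exp(3*t) - 2*t*exp(3*t) + exp(3*t)]

Strategy: write A = P · J · P⁻¹ where J is a Jordan canonical form, so e^{tA} = P · e^{tJ} · P⁻¹, and e^{tJ} can be computed block-by-block.

A has Jordan form
J =
  [3, 1, 0]
  [0, 3, 1]
  [0, 0, 3]
(up to reordering of blocks).

Per-block formulas:
  For a 3×3 Jordan block J_3(3): exp(t · J_3(3)) = e^(3t)·(I + t·N + (t^2/2)·N^2), where N is the 3×3 nilpotent shift.

After assembling e^{tJ} and conjugating by P, we get:

e^{tA} =
  [3*t^2*exp(3*t) + exp(3*t), 3*t*exp(3*t), -9*t^2*exp(3*t)/2 - 3*t*exp(3*t)]
  [2*t^2*exp(3*t) + 2*t*exp(3*t), 2*t*exp(3*t) + exp(3*t), -3*t^2*exp(3*t) - 5*t*exp(3*t)]
  [2*t^2*exp(3*t), 2*t*exp(3*t), -3*t^2*exp(3*t) - 2*t*exp(3*t) + exp(3*t)]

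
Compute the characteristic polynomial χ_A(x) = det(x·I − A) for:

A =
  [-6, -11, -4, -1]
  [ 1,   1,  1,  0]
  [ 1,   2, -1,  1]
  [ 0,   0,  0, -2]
x^4 + 8*x^3 + 24*x^2 + 32*x + 16

Expanding det(x·I − A) (e.g. by cofactor expansion or by noting that A is similar to its Jordan form J, which has the same characteristic polynomial as A) gives
  χ_A(x) = x^4 + 8*x^3 + 24*x^2 + 32*x + 16
which factors as (x + 2)^4. The eigenvalues (with algebraic multiplicities) are λ = -2 with multiplicity 4.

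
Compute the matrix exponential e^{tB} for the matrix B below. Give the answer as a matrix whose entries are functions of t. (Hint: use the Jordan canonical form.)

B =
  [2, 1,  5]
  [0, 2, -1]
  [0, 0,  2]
e^{tB} =
  [exp(2*t), t*exp(2*t), -t^2*exp(2*t)/2 + 5*t*exp(2*t)]
  [0, exp(2*t), -t*exp(2*t)]
  [0, 0, exp(2*t)]

Strategy: write B = P · J · P⁻¹ where J is a Jordan canonical form, so e^{tB} = P · e^{tJ} · P⁻¹, and e^{tJ} can be computed block-by-block.

B has Jordan form
J =
  [2, 1, 0]
  [0, 2, 1]
  [0, 0, 2]
(up to reordering of blocks).

Per-block formulas:
  For a 3×3 Jordan block J_3(2): exp(t · J_3(2)) = e^(2t)·(I + t·N + (t^2/2)·N^2), where N is the 3×3 nilpotent shift.

After assembling e^{tJ} and conjugating by P, we get:

e^{tB} =
  [exp(2*t), t*exp(2*t), -t^2*exp(2*t)/2 + 5*t*exp(2*t)]
  [0, exp(2*t), -t*exp(2*t)]
  [0, 0, exp(2*t)]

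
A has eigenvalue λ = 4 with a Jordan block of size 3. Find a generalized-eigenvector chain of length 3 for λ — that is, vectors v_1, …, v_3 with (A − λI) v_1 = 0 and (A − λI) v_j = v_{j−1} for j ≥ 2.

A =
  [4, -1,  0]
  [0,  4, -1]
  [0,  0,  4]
A Jordan chain for λ = 4 of length 3:
v_1 = (1, 0, 0)ᵀ
v_2 = (0, -1, 0)ᵀ
v_3 = (0, 0, 1)ᵀ

Let N = A − (4)·I. We want v_3 with N^3 v_3 = 0 but N^2 v_3 ≠ 0; then v_{j-1} := N · v_j for j = 3, …, 2.

Pick v_3 = (0, 0, 1)ᵀ.
Then v_2 = N · v_3 = (0, -1, 0)ᵀ.
Then v_1 = N · v_2 = (1, 0, 0)ᵀ.

Sanity check: (A − (4)·I) v_1 = (0, 0, 0)ᵀ = 0. ✓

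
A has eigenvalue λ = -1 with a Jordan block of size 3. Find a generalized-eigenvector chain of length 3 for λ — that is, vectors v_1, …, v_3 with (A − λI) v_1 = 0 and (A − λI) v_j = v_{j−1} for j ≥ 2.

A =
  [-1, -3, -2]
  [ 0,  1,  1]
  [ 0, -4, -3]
A Jordan chain for λ = -1 of length 3:
v_1 = (2, 0, 0)ᵀ
v_2 = (-3, 2, -4)ᵀ
v_3 = (0, 1, 0)ᵀ

Let N = A − (-1)·I. We want v_3 with N^3 v_3 = 0 but N^2 v_3 ≠ 0; then v_{j-1} := N · v_j for j = 3, …, 2.

Pick v_3 = (0, 1, 0)ᵀ.
Then v_2 = N · v_3 = (-3, 2, -4)ᵀ.
Then v_1 = N · v_2 = (2, 0, 0)ᵀ.

Sanity check: (A − (-1)·I) v_1 = (0, 0, 0)ᵀ = 0. ✓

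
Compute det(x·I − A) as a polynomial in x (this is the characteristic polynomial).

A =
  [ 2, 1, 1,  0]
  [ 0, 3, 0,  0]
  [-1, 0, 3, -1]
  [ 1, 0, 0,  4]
x^4 - 12*x^3 + 54*x^2 - 108*x + 81

Expanding det(x·I − A) (e.g. by cofactor expansion or by noting that A is similar to its Jordan form J, which has the same characteristic polynomial as A) gives
  χ_A(x) = x^4 - 12*x^3 + 54*x^2 - 108*x + 81
which factors as (x - 3)^4. The eigenvalues (with algebraic multiplicities) are λ = 3 with multiplicity 4.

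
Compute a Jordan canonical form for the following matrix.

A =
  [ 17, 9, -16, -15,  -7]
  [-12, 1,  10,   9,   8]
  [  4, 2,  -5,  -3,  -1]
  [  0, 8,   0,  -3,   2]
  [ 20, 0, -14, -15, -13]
J_2(-3) ⊕ J_3(1)

The characteristic polynomial is
  det(x·I − A) = x^5 + 3*x^4 - 6*x^3 - 10*x^2 + 21*x - 9 = (x - 1)^3*(x + 3)^2

Eigenvalues and multiplicities (the geometric multiplicity of λ is n − rank(A − λI), which equals the number of Jordan blocks for λ):
  λ = -3: algebraic multiplicity = 2, geometric multiplicity = 1
  λ = 1: algebraic multiplicity = 3, geometric multiplicity = 1

Determining the block sizes for each eigenvalue:
  λ = -3: one block (gm = 1), so the single block has size am = 2 → block sizes [2]
  λ = 1: one block (gm = 1), so the single block has size am = 3 → block sizes [3]

Assembling the blocks gives a Jordan form
J =
  [-3,  1, 0, 0, 0]
  [ 0, -3, 0, 0, 0]
  [ 0,  0, 1, 1, 0]
  [ 0,  0, 0, 1, 1]
  [ 0,  0, 0, 0, 1]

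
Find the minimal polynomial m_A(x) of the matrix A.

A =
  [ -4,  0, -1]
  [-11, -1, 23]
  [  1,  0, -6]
x^3 + 11*x^2 + 35*x + 25

The characteristic polynomial is χ_A(x) = (x + 1)*(x + 5)^2, so the eigenvalues are known. The minimal polynomial is
  m_A(x) = Π_λ (x − λ)^{k_λ}
where k_λ is the size of the *largest* Jordan block for λ (equivalently, the smallest k with (A − λI)^k v = 0 for every generalised eigenvector v of λ).

  λ = -5: largest Jordan block has size 2, contributing (x + 5)^2
  λ = -1: largest Jordan block has size 1, contributing (x + 1)

So m_A(x) = (x + 1)*(x + 5)^2 = x^3 + 11*x^2 + 35*x + 25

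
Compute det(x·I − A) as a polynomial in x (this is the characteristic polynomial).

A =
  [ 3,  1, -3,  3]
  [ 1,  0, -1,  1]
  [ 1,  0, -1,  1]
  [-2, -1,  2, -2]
x^4

Expanding det(x·I − A) (e.g. by cofactor expansion or by noting that A is similar to its Jordan form J, which has the same characteristic polynomial as A) gives
  χ_A(x) = x^4
which factors as x^4. The eigenvalues (with algebraic multiplicities) are λ = 0 with multiplicity 4.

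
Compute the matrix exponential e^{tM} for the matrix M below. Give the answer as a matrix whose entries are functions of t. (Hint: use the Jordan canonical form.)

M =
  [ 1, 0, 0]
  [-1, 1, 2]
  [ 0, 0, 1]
e^{tM} =
  [exp(t), 0, 0]
  [-t*exp(t), exp(t), 2*t*exp(t)]
  [0, 0, exp(t)]

Strategy: write M = P · J · P⁻¹ where J is a Jordan canonical form, so e^{tM} = P · e^{tJ} · P⁻¹, and e^{tJ} can be computed block-by-block.

M has Jordan form
J =
  [1, 1, 0]
  [0, 1, 0]
  [0, 0, 1]
(up to reordering of blocks).

Per-block formulas:
  For a 1×1 block at λ = 1: exp(t · [1]) = [e^(1t)].
  For a 2×2 Jordan block J_2(1): exp(t · J_2(1)) = e^(1t)·(I + t·N), where N is the 2×2 nilpotent shift.

After assembling e^{tJ} and conjugating by P, we get:

e^{tM} =
  [exp(t), 0, 0]
  [-t*exp(t), exp(t), 2*t*exp(t)]
  [0, 0, exp(t)]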